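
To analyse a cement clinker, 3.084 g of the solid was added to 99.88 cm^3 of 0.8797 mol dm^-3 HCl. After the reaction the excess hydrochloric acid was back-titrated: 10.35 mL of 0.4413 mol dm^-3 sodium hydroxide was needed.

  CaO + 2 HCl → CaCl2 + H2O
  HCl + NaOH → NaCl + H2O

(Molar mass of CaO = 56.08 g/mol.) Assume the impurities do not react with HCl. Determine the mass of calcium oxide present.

2.336 g

n(HCl) added = 0.09988 × 0.8797 = 0.08786 mol
n(NaOH) used in back-titration = 0.01035 × 0.4413 = 4.567 × 10^-3 mol
n(HCl) left over = 4.567 × 10^-3 mol (1:1 ratio)
n(HCl) consumed by analyte = 0.08786 − 4.567 × 10^-3 = 0.08330 mol
From the 1:2 ratio, n(CaO) = 1/2 × 0.08330 = 0.04165 mol
mass of CaO = 0.04165 × 56.08 = 2.336 g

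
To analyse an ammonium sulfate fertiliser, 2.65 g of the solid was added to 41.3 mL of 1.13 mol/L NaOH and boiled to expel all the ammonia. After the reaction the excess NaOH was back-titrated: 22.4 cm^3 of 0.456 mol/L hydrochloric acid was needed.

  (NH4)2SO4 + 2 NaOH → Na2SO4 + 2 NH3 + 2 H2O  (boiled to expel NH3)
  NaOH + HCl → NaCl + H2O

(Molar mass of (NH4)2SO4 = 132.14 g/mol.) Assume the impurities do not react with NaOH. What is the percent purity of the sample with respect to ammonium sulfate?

n(NaOH) added = 0.0413 × 1.13 = 0.0467 mol
n(HCl) used in back-titration = 0.0224 × 0.456 = 0.0102 mol
n(NaOH) left over = 0.0102 mol (1:1 ratio)
n(NaOH) consumed by analyte = 0.0467 − 0.0102 = 0.0365 mol
From the 1:2 ratio, n((NH4)2SO4) = 1/2 × 0.0365 = 0.0182 mol
mass of (NH4)2SO4 = 0.0182 × 132.14 = 2.41 g
% (NH4)2SO4 = 2.41 / 2.65 × 100 = 90.9 %

90.9 %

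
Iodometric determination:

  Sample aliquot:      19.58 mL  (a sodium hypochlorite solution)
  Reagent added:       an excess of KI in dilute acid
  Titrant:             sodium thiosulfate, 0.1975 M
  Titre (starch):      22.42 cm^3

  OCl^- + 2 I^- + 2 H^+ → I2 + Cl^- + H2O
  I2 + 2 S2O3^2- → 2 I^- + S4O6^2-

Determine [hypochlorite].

n(S2O3^2-) = 0.02242 × 0.1975 = 4.428 × 10^-3 mol
n(I2) = n(S2O3^2-)/2 = 2.214 × 10^-3 mol
n(OCl^-) in the aliquot = 2.214 × 10^-3 mol (1:1 ratio)
[OCl^-] = 2.214 × 10^-3 / 0.01958 = 0.1131 mol/L

0.1131 M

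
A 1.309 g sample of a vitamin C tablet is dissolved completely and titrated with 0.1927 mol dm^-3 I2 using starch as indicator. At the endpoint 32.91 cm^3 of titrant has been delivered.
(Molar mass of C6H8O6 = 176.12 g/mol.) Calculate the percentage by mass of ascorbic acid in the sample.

C6H8O6 + I2 → C6H6O6 + 2 HI
n(I2) = 0.03291 L × 0.1927 mol/L = 6.342 × 10^-3 mol
n(C6H8O6) = 6.342 × 10^-3 mol (1:1 ratio)
mass of C6H8O6 = 6.342 × 10^-3 × 176.12 g/mol = 1.117 g
% C6H8O6 = 1.117 / 1.309 × 100 = 85.33 %

85.33 %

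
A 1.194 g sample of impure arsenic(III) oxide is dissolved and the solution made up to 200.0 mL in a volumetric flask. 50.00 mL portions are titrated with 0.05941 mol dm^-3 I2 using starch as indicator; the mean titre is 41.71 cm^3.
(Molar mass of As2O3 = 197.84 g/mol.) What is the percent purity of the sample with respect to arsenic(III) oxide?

As2O3 + 2 I2 + 2 H2O → As2O5 + 4 HI
n(I2) per titration = 0.04171 × 0.05941 = 2.478 × 10^-3 mol
From the 1:2 ratio, n(As2O3) in each aliquot = 1/2 × 2.478 × 10^-3 = 1.239 × 10^-3 mol
n(As2O3) in the whole flask = 1.239 × 10^-3 × 200.0/50.00 = 4.956 × 10^-3 mol
mass of As2O3 = 4.956 × 10^-3 × 197.84 = 0.9805 g
% As2O3 = 0.9805 / 1.194 × 100 = 82.12 %

82.12 %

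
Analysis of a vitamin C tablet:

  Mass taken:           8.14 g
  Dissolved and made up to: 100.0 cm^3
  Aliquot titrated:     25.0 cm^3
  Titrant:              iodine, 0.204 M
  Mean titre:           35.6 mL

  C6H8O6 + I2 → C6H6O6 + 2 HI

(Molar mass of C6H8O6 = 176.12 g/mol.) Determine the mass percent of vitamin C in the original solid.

62.9 %

n(I2) per titration = 0.0356 × 0.204 = 7.26 × 10^-3 mol
n(C6H8O6) in each aliquot = 7.26 × 10^-3 mol (1:1 ratio)
n(C6H8O6) in the whole flask = 7.26 × 10^-3 × 100.0/25.0 = 0.0290 mol
mass of C6H8O6 = 0.0290 × 176.12 = 5.12 g
% C6H8O6 = 5.12 / 8.14 × 100 = 62.9 %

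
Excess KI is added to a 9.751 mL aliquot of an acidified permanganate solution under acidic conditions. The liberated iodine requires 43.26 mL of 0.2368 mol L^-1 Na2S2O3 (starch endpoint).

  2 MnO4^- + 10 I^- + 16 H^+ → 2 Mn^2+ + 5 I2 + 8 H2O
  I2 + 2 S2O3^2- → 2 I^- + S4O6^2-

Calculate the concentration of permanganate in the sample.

0.2101 mol/L

n(S2O3^2-) = 0.04326 × 0.2368 = 0.01024 mol
n(I2) = n(S2O3^2-)/2 = 5.122 × 10^-3 mol
From the 2:5 ratio, n(MnO4^-) in the aliquot = 2/5 × 5.122 × 10^-3 = 2.049 × 10^-3 mol
[MnO4^-] = 2.049 × 10^-3 / 0.009751 = 0.2101 mol/L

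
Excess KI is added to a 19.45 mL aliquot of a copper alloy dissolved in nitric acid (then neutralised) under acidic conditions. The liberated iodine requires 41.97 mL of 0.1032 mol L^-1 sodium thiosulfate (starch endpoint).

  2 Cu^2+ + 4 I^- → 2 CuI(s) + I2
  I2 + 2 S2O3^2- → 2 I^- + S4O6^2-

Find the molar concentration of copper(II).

n(S2O3^2-) = 0.04197 × 0.1032 = 4.331 × 10^-3 mol
n(I2) = n(S2O3^2-)/2 = 2.166 × 10^-3 mol
From the 2:1 ratio, n(Cu2+) in the aliquot = 2/1 × 2.166 × 10^-3 = 4.331 × 10^-3 mol
[Cu2+] = 4.331 × 10^-3 / 0.01945 = 0.2227 mol/L

0.2227 mol/L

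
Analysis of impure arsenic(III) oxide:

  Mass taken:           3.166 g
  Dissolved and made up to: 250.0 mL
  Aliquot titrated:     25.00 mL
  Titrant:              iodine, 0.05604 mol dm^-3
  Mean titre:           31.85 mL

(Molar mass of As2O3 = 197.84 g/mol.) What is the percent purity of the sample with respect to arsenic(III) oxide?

As2O3 + 2 I2 + 2 H2O → As2O5 + 4 HI
n(I2) per titration = 0.03185 × 0.05604 = 1.785 × 10^-3 mol
From the 1:2 ratio, n(As2O3) in each aliquot = 1/2 × 1.785 × 10^-3 = 8.924 × 10^-4 mol
n(As2O3) in the whole flask = 8.924 × 10^-4 × 250.0/25.00 = 8.924 × 10^-3 mol
mass of As2O3 = 8.924 × 10^-3 × 197.84 = 1.766 g
% As2O3 = 1.766 / 3.166 × 100 = 55.77 %

55.77 %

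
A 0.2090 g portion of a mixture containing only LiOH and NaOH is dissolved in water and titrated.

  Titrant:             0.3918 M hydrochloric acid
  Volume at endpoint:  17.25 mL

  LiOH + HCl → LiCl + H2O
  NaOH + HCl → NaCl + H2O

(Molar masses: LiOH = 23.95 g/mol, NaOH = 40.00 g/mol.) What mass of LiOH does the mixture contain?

0.09154 g

n(HCl) = 0.01725 × 0.3918 = 6.759 × 10^-3 mol
Let x = n(LiOH), y = n(NaOH).
Titrant: 1x + 1y = 6.759 × 10^-3;  mass: 23.95x + 40.00y = 0.2090
Solving, x = 3.822 × 10^-3 mol, y = 2.937 × 10^-3 mol
mass of LiOH = 3.822 × 10^-3 × 23.95 = 0.09154 g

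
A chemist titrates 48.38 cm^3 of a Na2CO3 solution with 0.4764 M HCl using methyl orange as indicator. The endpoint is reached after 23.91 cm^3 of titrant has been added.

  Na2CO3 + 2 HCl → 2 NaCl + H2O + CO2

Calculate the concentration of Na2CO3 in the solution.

0.1177 M

n(HCl) = 0.02391 L × 0.4764 mol/L = 0.01139 mol
From the 1:2 mole ratio, n(Na2CO3) = 1/2 × 0.01139 = 5.695 × 10^-3 mol
[Na2CO3] = 5.695 × 10^-3 mol / 0.04838 L = 0.1177 mol/L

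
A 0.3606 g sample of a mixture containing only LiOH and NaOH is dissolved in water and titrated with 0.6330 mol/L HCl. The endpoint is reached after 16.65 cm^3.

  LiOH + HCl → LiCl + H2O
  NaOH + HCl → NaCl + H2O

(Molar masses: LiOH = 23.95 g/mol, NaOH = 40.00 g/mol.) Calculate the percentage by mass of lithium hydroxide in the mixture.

25.23 %

n(HCl) = 0.01665 × 0.6330 = 0.01054 mol
Let x = n(LiOH), y = n(NaOH).
Titrant: 1x + 1y = 0.01054;  mass: 23.95x + 40.00y = 0.3606
Solving, x = 3.799 × 10^-3 mol, y = 6.740 × 10^-3 mol
mass of LiOH = 3.799 × 10^-3 × 23.95 = 0.09099 g
% LiOH = 0.09099 / 0.3606 × 100 = 25.23 %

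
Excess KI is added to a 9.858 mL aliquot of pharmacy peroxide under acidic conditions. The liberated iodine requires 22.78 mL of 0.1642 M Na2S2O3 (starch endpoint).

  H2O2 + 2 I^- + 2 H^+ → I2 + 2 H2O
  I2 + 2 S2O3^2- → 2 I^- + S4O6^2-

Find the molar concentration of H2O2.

n(S2O3^2-) = 0.02278 × 0.1642 = 3.740 × 10^-3 mol
n(I2) = n(S2O3^2-)/2 = 1.870 × 10^-3 mol
n(H2O2) in the aliquot = 1.870 × 10^-3 mol (1:1 ratio)
[H2O2] = 1.870 × 10^-3 / 0.009858 = 0.1897 mol/L

0.1897 M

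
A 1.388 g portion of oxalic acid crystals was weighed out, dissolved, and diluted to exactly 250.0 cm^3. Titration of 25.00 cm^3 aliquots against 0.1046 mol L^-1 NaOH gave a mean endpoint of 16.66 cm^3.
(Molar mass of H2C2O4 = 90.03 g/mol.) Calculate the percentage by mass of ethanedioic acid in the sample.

56.52 %

H2C2O4 + 2 NaOH → Na2C2O4 + 2 H2O
n(NaOH) per titration = 0.01666 × 0.1046 = 1.743 × 10^-3 mol
From the 1:2 ratio, n(H2C2O4) in each aliquot = 1/2 × 1.743 × 10^-3 = 8.713 × 10^-4 mol
n(H2C2O4) in the whole flask = 8.713 × 10^-4 × 250.0/25.00 = 8.713 × 10^-3 mol
mass of H2C2O4 = 8.713 × 10^-3 × 90.03 = 0.7844 g
% H2C2O4 = 0.7844 / 1.388 × 100 = 56.52 %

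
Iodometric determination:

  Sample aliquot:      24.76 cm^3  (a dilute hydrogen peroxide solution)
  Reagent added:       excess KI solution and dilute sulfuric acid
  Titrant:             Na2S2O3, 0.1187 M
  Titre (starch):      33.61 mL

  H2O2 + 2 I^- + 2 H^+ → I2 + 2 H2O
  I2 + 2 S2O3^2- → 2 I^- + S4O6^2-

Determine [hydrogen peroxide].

0.08056 M

n(S2O3^2-) = 0.03361 × 0.1187 = 3.990 × 10^-3 mol
n(I2) = n(S2O3^2-)/2 = 1.995 × 10^-3 mol
n(H2O2) in the aliquot = 1.995 × 10^-3 mol (1:1 ratio)
[H2O2] = 1.995 × 10^-3 / 0.02476 = 0.08056 mol/L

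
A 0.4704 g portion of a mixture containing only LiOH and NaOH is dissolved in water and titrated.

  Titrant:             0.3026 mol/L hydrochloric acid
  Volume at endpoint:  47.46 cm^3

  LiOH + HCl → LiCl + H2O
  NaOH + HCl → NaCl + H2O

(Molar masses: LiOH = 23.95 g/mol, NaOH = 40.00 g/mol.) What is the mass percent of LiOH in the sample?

33.01 %

n(HCl) = 0.04746 × 0.3026 = 0.01436 mol
Let x = n(LiOH), y = n(NaOH).
Titrant: 1x + 1y = 0.01436;  mass: 23.95x + 40.00y = 0.4704
Solving, x = 6.483 × 10^-3 mol, y = 7.878 × 10^-3 mol
mass of LiOH = 6.483 × 10^-3 × 23.95 = 0.1553 g
% LiOH = 0.1553 / 0.4704 × 100 = 33.01 %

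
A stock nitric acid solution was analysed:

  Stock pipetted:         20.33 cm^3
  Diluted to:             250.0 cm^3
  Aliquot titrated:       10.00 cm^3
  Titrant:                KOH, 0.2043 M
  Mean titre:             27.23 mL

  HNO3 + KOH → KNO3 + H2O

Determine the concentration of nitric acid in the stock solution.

n(KOH) = 0.02723 × 0.2043 = 5.563 × 10^-3 mol
n(HNO3) in the aliquot = 5.563 × 10^-3 mol (1:1 ratio)
[HNO3]_dilute = 5.563 × 10^-3 / 0.01000 = 0.5563 mol/L
Dilution factor = 250.0 / 20.33 = 12.30
[HNO3]_stock = 0.5563 × 12.30 = 6.841 mol/L

6.841 M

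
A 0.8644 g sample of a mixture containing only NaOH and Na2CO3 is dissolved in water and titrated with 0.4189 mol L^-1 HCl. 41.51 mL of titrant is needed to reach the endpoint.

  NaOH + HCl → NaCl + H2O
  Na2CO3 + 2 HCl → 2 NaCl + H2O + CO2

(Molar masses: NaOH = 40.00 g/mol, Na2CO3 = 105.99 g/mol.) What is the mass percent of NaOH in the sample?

n(HCl) = 0.04151 × 0.4189 = 0.01739 mol
Let x = n(NaOH), y = n(Na2CO3).
Titrant: 1x + 2y = 0.01739;  mass: 40.00x + 105.99y = 0.8644
Solving, x = 4.394 × 10^-3 mol, y = 6.497 × 10^-3 mol
mass of NaOH = 4.394 × 10^-3 × 40.00 = 0.1758 g
% NaOH = 0.1758 / 0.8644 × 100 = 20.34 %

20.34 %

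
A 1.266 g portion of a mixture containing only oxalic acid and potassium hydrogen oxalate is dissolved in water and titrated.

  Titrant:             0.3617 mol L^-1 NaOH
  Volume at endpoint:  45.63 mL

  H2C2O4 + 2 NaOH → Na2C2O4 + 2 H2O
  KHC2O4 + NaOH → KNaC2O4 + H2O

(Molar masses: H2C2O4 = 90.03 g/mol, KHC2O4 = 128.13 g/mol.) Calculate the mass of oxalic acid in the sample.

0.4597 g

n(NaOH) = 0.04563 × 0.3617 = 0.01650 mol
Let x = n(H2C2O4), y = n(KHC2O4).
Titrant: 2x + 1y = 0.01650;  mass: 90.03x + 128.13y = 1.266
Solving, x = 5.106 × 10^-3 mol, y = 6.293 × 10^-3 mol
mass of H2C2O4 = 5.106 × 10^-3 × 90.03 = 0.4597 g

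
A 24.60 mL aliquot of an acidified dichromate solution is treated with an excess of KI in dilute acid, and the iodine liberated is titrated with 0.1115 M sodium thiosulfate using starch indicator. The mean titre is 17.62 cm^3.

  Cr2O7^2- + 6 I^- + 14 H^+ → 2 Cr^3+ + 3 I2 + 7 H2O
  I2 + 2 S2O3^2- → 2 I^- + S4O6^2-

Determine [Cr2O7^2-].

n(S2O3^2-) = 0.01762 × 0.1115 = 1.965 × 10^-3 mol
n(I2) = n(S2O3^2-)/2 = 9.823 × 10^-4 mol
From the 1:3 ratio, n(Cr2O7^2-) in the aliquot = 1/3 × 9.823 × 10^-4 = 3.274 × 10^-4 mol
[Cr2O7^2-] = 3.274 × 10^-4 / 0.02460 = 0.01331 mol/L

0.01331 M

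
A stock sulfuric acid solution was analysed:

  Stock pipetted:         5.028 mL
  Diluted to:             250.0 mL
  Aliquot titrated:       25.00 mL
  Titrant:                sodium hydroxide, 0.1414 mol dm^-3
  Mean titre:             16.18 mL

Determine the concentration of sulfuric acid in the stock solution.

H2SO4 + 2 NaOH → Na2SO4 + 2 H2O
n(NaOH) = 0.01618 × 0.1414 = 2.288 × 10^-3 mol
From the 1:2 ratio, n(H2SO4) in the aliquot = 1/2 × 2.288 × 10^-3 = 1.144 × 10^-3 mol
[H2SO4]_dilute = 1.144 × 10^-3 / 0.02500 = 0.04576 mol/L
Dilution factor = 250.0 / 5.028 = 49.72
[H2SO4]_stock = 0.04576 × 49.72 = 2.275 mol/L

2.275 mol/L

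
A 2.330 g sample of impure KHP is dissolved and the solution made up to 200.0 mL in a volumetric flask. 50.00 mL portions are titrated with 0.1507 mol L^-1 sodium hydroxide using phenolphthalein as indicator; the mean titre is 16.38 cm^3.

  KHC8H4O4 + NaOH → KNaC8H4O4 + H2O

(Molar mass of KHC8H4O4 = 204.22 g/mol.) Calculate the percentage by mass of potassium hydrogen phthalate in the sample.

n(NaOH) per titration = 0.01638 × 0.1507 = 2.468 × 10^-3 mol
n(KHC8H4O4) in each aliquot = 2.468 × 10^-3 mol (1:1 ratio)
n(KHC8H4O4) in the whole flask = 2.468 × 10^-3 × 200.0/50.00 = 9.874 × 10^-3 mol
mass of KHC8H4O4 = 9.874 × 10^-3 × 204.22 = 2.016 g
% KHC8H4O4 = 2.016 / 2.330 × 100 = 86.54 %

86.54 %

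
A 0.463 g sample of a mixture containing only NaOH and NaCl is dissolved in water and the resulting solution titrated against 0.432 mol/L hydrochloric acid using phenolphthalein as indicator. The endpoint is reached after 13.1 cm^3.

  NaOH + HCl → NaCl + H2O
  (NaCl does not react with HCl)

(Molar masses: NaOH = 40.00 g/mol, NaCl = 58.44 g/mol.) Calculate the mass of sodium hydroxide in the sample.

0.226 g

n(HCl) = 0.0131 × 0.432 = 5.66 × 10^-3 mol
Let x = n(NaOH), y = n(NaCl).
Titrant: 1x = 5.66 × 10^-3;  mass: 40.00x + 58.44y = 0.463
Solving, x = 5.66 × 10^-3 mol, y = 4.05 × 10^-3 mol
mass of NaOH = 5.66 × 10^-3 × 40.00 = 0.226 g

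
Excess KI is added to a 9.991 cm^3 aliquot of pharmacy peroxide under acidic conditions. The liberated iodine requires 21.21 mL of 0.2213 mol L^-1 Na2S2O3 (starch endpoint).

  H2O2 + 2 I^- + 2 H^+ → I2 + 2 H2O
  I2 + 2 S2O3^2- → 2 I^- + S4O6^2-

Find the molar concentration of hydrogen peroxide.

0.2349 mol/L

n(S2O3^2-) = 0.02121 × 0.2213 = 4.694 × 10^-3 mol
n(I2) = n(S2O3^2-)/2 = 2.347 × 10^-3 mol
n(H2O2) in the aliquot = 2.347 × 10^-3 mol (1:1 ratio)
[H2O2] = 2.347 × 10^-3 / 0.009991 = 0.2349 mol/L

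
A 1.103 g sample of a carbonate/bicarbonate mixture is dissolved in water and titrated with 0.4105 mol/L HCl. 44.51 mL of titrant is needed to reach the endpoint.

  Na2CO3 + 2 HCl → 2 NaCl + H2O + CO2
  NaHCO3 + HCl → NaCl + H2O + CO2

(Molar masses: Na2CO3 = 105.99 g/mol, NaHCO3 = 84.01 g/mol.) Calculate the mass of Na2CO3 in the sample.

n(HCl) = 0.04451 × 0.4105 = 0.01827 mol
Let x = n(Na2CO3), y = n(NaHCO3).
Titrant: 2x + 1y = 0.01827;  mass: 105.99x + 84.01y = 1.103
Solving, x = 6.964 × 10^-3 mol, y = 4.343 × 10^-3 mol
mass of Na2CO3 = 6.964 × 10^-3 × 105.99 = 0.7381 g

0.7381 g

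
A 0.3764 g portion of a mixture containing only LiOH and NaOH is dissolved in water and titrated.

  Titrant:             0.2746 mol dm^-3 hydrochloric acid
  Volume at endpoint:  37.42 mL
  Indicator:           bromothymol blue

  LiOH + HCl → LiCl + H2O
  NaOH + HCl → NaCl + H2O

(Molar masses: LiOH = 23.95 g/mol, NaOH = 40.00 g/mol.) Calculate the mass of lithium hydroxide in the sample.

0.05166 g

n(HCl) = 0.03742 × 0.2746 = 0.01028 mol
Let x = n(LiOH), y = n(NaOH).
Titrant: 1x + 1y = 0.01028;  mass: 23.95x + 40.00y = 0.3764
Solving, x = 2.157 × 10^-3 mol, y = 8.118 × 10^-3 mol
mass of LiOH = 2.157 × 10^-3 × 23.95 = 0.05166 g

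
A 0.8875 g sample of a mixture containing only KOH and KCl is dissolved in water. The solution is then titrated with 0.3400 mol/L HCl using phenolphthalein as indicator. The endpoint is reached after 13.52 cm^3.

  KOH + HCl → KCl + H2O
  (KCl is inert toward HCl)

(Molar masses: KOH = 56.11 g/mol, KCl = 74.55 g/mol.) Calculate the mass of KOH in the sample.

0.2579 g

n(HCl) = 0.01352 × 0.3400 = 4.597 × 10^-3 mol
Let x = n(KOH), y = n(KCl).
Titrant: 1x = 4.597 × 10^-3;  mass: 56.11x + 74.55y = 0.8875
Solving, x = 4.597 × 10^-3 mol, y = 8.445 × 10^-3 mol
mass of KOH = 4.597 × 10^-3 × 56.11 = 0.2579 g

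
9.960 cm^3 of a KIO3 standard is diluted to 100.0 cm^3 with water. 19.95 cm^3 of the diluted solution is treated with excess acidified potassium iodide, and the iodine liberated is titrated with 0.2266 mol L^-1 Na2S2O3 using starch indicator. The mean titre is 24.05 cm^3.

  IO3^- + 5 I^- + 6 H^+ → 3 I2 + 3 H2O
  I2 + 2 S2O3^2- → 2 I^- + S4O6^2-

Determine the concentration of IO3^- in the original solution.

0.4571 mol/L

n(S2O3^2-) = 0.02405 × 0.2266 = 5.450 × 10^-3 mol
n(I2) = n(S2O3^2-)/2 = 2.725 × 10^-3 mol
From the 1:3 ratio, n(IO3^-) in the aliquot = 1/3 × 2.725 × 10^-3 = 9.083 × 10^-4 mol
[IO3^-]_dilute = 9.083 × 10^-4 / 0.01995 = 0.04553 mol/L
[IO3^-]_original = 0.04553 × 100.0/9.960 = 0.4571 mol/L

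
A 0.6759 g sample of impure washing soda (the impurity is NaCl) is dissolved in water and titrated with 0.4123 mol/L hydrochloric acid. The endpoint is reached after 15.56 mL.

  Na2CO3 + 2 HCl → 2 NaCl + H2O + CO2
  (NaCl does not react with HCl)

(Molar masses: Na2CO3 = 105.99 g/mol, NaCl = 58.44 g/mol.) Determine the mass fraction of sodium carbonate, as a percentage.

n(HCl) = 0.01556 × 0.4123 = 6.415 × 10^-3 mol
Let x = n(Na2CO3), y = n(NaCl).
Titrant: 2x = 6.415 × 10^-3;  mass: 105.99x + 58.44y = 0.6759
Solving, x = 3.208 × 10^-3 mol, y = 5.748 × 10^-3 mol
mass of Na2CO3 = 3.208 × 10^-3 × 105.99 = 0.3400 g
% Na2CO3 = 0.3400 / 0.6759 × 100 = 50.30 %

50.30 %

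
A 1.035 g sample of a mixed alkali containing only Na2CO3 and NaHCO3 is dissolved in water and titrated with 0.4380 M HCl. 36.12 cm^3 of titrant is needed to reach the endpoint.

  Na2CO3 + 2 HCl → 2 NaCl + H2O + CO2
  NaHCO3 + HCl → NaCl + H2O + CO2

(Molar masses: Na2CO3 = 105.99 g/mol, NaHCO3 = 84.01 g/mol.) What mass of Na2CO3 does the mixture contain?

n(HCl) = 0.03612 × 0.4380 = 0.01582 mol
Let x = n(Na2CO3), y = n(NaHCO3).
Titrant: 2x + 1y = 0.01582;  mass: 105.99x + 84.01y = 1.035
Solving, x = 4.741 × 10^-3 mol, y = 6.339 × 10^-3 mol
mass of Na2CO3 = 4.741 × 10^-3 × 105.99 = 0.5025 g

0.5025 g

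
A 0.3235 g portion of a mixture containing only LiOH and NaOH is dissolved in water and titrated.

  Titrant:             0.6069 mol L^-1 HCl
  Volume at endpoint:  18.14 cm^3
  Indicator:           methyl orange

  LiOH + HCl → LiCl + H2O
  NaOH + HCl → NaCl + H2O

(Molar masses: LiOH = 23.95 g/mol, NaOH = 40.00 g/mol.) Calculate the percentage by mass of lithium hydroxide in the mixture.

53.91 %

n(HCl) = 0.01814 × 0.6069 = 0.01101 mol
Let x = n(LiOH), y = n(NaOH).
Titrant: 1x + 1y = 0.01101;  mass: 23.95x + 40.00y = 0.3235
Solving, x = 7.281 × 10^-3 mol, y = 3.728 × 10^-3 mol
mass of LiOH = 7.281 × 10^-3 × 23.95 = 0.1744 g
% LiOH = 0.1744 / 0.3235 × 100 = 53.91 %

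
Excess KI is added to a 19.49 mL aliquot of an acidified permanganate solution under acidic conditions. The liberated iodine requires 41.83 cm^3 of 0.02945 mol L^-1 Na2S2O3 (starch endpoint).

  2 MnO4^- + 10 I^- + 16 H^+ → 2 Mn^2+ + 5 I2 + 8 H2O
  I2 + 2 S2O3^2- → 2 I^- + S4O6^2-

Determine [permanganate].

n(S2O3^2-) = 0.04183 × 0.02945 = 1.232 × 10^-3 mol
n(I2) = n(S2O3^2-)/2 = 6.159 × 10^-4 mol
From the 2:5 ratio, n(MnO4^-) in the aliquot = 2/5 × 6.159 × 10^-4 = 2.464 × 10^-4 mol
[MnO4^-] = 2.464 × 10^-4 / 0.01949 = 0.01264 mol/L

0.01264 mol/L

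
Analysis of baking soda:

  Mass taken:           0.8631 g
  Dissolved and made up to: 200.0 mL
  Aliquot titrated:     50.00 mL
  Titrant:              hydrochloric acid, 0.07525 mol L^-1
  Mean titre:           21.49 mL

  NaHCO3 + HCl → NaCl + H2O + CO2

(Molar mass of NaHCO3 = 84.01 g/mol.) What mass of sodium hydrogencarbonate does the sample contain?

0.5434 g

n(HCl) per titration = 0.02149 × 0.07525 = 1.617 × 10^-3 mol
n(NaHCO3) in each aliquot = 1.617 × 10^-3 mol (1:1 ratio)
n(NaHCO3) in the whole flask = 1.617 × 10^-3 × 200.0/50.00 = 6.468 × 10^-3 mol
mass of NaHCO3 = 6.468 × 10^-3 × 84.01 = 0.5434 g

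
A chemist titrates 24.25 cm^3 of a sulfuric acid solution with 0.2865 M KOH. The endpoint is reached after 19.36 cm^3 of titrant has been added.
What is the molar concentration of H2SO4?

0.1144 M

H2SO4 + 2 KOH → K2SO4 + 2 H2O
n(KOH) = 0.01936 L × 0.2865 mol/L = 5.547 × 10^-3 mol
From the 1:2 mole ratio, n(H2SO4) = 1/2 × 5.547 × 10^-3 = 2.773 × 10^-3 mol
[H2SO4] = 2.773 × 10^-3 mol / 0.02425 L = 0.1144 mol/L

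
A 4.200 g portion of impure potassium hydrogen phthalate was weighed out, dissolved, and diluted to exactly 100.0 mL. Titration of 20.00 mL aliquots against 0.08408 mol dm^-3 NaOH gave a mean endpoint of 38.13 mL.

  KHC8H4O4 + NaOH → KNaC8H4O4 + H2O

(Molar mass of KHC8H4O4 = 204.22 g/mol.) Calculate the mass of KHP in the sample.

3.274 g

n(NaOH) per titration = 0.03813 × 0.08408 = 3.206 × 10^-3 mol
n(KHC8H4O4) in each aliquot = 3.206 × 10^-3 mol (1:1 ratio)
n(KHC8H4O4) in the whole flask = 3.206 × 10^-3 × 100.0/20.00 = 0.01603 mol
mass of KHC8H4O4 = 0.01603 × 204.22 = 3.274 g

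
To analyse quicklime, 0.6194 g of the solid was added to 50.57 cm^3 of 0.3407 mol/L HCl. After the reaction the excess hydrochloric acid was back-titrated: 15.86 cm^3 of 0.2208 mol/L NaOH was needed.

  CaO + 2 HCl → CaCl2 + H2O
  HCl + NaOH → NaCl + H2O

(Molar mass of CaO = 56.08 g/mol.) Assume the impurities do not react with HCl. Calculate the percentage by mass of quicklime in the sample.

n(HCl) added = 0.05057 × 0.3407 = 0.01723 mol
n(NaOH) used in back-titration = 0.01586 × 0.2208 = 3.502 × 10^-3 mol
n(HCl) left over = 3.502 × 10^-3 mol (1:1 ratio)
n(HCl) consumed by analyte = 0.01723 − 3.502 × 10^-3 = 0.01373 mol
From the 1:2 ratio, n(CaO) = 1/2 × 0.01373 = 6.864 × 10^-3 mol
mass of CaO = 6.864 × 10^-3 × 56.08 = 0.3849 g
% CaO = 0.3849 / 0.6194 × 100 = 62.14 %

62.14 %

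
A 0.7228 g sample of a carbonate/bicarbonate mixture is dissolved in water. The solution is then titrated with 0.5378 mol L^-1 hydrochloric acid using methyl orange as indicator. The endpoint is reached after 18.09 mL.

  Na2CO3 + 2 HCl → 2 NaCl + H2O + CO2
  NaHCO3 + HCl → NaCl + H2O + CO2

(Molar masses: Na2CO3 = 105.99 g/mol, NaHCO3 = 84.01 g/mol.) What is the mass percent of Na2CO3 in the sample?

22.34 %

n(HCl) = 0.01809 × 0.5378 = 9.729 × 10^-3 mol
Let x = n(Na2CO3), y = n(NaHCO3).
Titrant: 2x + 1y = 9.729 × 10^-3;  mass: 105.99x + 84.01y = 0.7228
Solving, x = 1.524 × 10^-3 mol, y = 6.681 × 10^-3 mol
mass of Na2CO3 = 1.524 × 10^-3 × 105.99 = 0.1615 g
% Na2CO3 = 0.1615 / 0.7228 × 100 = 22.34 %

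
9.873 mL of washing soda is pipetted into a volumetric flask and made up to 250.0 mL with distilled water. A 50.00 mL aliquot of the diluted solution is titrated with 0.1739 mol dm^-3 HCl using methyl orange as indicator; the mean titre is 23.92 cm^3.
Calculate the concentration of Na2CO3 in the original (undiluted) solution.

Na2CO3 + 2 HCl → 2 NaCl + H2O + CO2
n(HCl) = 0.02392 × 0.1739 = 4.160 × 10^-3 mol
From the 1:2 ratio, n(Na2CO3) in the aliquot = 1/2 × 4.160 × 10^-3 = 2.080 × 10^-3 mol
[Na2CO3]_dilute = 2.080 × 10^-3 / 0.05000 = 0.04160 mol/L
Dilution factor = 250.0 / 9.873 = 25.32
[Na2CO3]_stock = 0.04160 × 25.32 = 1.053 mol/L

1.053 mol/L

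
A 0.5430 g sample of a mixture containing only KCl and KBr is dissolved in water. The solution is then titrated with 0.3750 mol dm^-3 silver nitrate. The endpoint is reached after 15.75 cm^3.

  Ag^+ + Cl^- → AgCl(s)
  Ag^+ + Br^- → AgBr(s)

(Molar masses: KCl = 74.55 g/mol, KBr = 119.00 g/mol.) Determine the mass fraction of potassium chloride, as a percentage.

49.37 %

n(AgNO3) = 0.01575 × 0.3750 = 5.906 × 10^-3 mol
Let x = n(KCl), y = n(KBr).
Titrant: 1x + 1y = 5.906 × 10^-3;  mass: 74.55x + 119.00y = 0.5430
Solving, x = 3.596 × 10^-3 mol, y = 2.310 × 10^-3 mol
mass of KCl = 3.596 × 10^-3 × 74.55 = 0.2681 g
% KCl = 0.2681 / 0.5430 × 100 = 49.37 %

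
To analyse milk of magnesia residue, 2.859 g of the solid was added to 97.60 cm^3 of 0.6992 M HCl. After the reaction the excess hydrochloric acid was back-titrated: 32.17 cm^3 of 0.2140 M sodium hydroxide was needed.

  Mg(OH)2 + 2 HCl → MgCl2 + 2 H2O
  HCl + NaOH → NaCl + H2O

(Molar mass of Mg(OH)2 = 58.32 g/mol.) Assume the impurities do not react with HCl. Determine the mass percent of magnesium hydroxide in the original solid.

62.58 %

n(HCl) added = 0.09760 × 0.6992 = 0.06824 mol
n(NaOH) used in back-titration = 0.03217 × 0.2140 = 6.884 × 10^-3 mol
n(HCl) left over = 6.884 × 10^-3 mol (1:1 ratio)
n(HCl) consumed by analyte = 0.06824 − 6.884 × 10^-3 = 0.06136 mol
From the 1:2 ratio, n(Mg(OH)2) = 1/2 × 0.06136 = 0.03068 mol
mass of Mg(OH)2 = 0.03068 × 58.32 = 1.789 g
% Mg(OH)2 = 1.789 / 2.859 × 100 = 62.58 %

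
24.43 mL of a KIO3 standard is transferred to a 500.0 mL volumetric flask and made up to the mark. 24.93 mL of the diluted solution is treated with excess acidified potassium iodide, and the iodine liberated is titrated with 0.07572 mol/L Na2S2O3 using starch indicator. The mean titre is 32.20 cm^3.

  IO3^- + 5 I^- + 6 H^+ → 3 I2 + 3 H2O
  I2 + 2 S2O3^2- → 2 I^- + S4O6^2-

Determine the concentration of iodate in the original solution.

n(S2O3^2-) = 0.03220 × 0.07572 = 2.438 × 10^-3 mol
n(I2) = n(S2O3^2-)/2 = 1.219 × 10^-3 mol
From the 1:3 ratio, n(IO3^-) in the aliquot = 1/3 × 1.219 × 10^-3 = 4.064 × 10^-4 mol
[IO3^-]_dilute = 4.064 × 10^-4 / 0.02493 = 0.01630 mol/L
[IO3^-]_original = 0.01630 × 500.0/24.43 = 0.3336 mol/L

0.3336 mol/L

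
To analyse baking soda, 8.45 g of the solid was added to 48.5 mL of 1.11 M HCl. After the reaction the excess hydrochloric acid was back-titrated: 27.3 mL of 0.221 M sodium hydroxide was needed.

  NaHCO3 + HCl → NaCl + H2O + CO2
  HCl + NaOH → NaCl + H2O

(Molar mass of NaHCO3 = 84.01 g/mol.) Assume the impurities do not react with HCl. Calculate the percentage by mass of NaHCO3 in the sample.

n(HCl) added = 0.0485 × 1.11 = 0.0538 mol
n(NaOH) used in back-titration = 0.0273 × 0.221 = 6.03 × 10^-3 mol
n(HCl) left over = 6.03 × 10^-3 mol (1:1 ratio)
n(HCl) consumed by analyte = 0.0538 − 6.03 × 10^-3 = 0.0478 mol
n(NaHCO3) = 0.0478 mol (1:1 ratio)
mass of NaHCO3 = 0.0478 × 84.01 = 4.02 g
% NaHCO3 = 4.02 / 8.45 × 100 = 47.5 %

47.5 %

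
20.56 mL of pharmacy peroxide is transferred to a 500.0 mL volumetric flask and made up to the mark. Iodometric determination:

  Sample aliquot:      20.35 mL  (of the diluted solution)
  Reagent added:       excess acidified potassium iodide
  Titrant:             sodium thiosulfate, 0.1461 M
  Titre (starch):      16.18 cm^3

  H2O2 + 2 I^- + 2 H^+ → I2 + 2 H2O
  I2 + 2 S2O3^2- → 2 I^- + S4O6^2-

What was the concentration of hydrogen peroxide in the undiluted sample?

1.412 M

n(S2O3^2-) = 0.01618 × 0.1461 = 2.364 × 10^-3 mol
n(I2) = n(S2O3^2-)/2 = 1.182 × 10^-3 mol
n(H2O2) in the aliquot = 1.182 × 10^-3 mol (1:1 ratio)
[H2O2]_dilute = 1.182 × 10^-3 / 0.02035 = 0.05808 mol/L
[H2O2]_original = 0.05808 × 500.0/20.56 = 1.412 mol/L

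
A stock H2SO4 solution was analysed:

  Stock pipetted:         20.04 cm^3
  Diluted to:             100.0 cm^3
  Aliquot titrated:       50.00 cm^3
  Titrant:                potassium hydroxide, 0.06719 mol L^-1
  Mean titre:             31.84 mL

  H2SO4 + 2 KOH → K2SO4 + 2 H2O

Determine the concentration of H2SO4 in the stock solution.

n(KOH) = 0.03184 × 0.06719 = 2.139 × 10^-3 mol
From the 1:2 ratio, n(H2SO4) in the aliquot = 1/2 × 2.139 × 10^-3 = 1.070 × 10^-3 mol
[H2SO4]_dilute = 1.070 × 10^-3 / 0.05000 = 0.02139 mol/L
Dilution factor = 100.0 / 20.04 = 4.990
[H2SO4]_stock = 0.02139 × 4.990 = 0.1068 mol/L

0.1068 mol/L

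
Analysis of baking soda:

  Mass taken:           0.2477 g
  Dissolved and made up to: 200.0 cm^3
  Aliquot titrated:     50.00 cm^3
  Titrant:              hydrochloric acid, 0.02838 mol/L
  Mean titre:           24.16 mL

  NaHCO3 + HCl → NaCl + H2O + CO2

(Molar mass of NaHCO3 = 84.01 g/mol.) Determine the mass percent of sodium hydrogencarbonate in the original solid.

93.02 %

n(HCl) per titration = 0.02416 × 0.02838 = 6.857 × 10^-4 mol
n(NaHCO3) in each aliquot = 6.857 × 10^-4 mol (1:1 ratio)
n(NaHCO3) in the whole flask = 6.857 × 10^-4 × 200.0/50.00 = 2.743 × 10^-3 mol
mass of NaHCO3 = 2.743 × 10^-3 × 84.01 = 0.2304 g
% NaHCO3 = 0.2304 / 0.2477 × 100 = 93.02 %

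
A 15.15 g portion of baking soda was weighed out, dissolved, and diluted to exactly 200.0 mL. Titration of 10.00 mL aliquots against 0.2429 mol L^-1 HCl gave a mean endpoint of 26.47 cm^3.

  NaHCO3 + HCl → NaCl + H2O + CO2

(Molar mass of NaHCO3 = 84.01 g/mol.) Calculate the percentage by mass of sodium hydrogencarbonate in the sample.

n(HCl) per titration = 0.02647 × 0.2429 = 6.430 × 10^-3 mol
n(NaHCO3) in each aliquot = 6.430 × 10^-3 mol (1:1 ratio)
n(NaHCO3) in the whole flask = 6.430 × 10^-3 × 200.0/10.00 = 0.1286 mol
mass of NaHCO3 = 0.1286 × 84.01 = 10.80 g
% NaHCO3 = 10.80 / 15.15 × 100 = 71.31 %

71.31 %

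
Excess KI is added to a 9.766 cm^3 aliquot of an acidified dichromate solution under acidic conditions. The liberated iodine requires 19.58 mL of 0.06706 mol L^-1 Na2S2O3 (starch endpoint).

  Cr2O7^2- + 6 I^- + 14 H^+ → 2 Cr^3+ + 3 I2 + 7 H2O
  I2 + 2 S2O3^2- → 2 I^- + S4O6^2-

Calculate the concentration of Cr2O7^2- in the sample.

0.02241 mol/L

n(S2O3^2-) = 0.01958 × 0.06706 = 1.313 × 10^-3 mol
n(I2) = n(S2O3^2-)/2 = 6.565 × 10^-4 mol
From the 1:3 ratio, n(Cr2O7^2-) in the aliquot = 1/3 × 6.565 × 10^-4 = 2.188 × 10^-4 mol
[Cr2O7^2-] = 2.188 × 10^-4 / 0.009766 = 0.02241 mol/L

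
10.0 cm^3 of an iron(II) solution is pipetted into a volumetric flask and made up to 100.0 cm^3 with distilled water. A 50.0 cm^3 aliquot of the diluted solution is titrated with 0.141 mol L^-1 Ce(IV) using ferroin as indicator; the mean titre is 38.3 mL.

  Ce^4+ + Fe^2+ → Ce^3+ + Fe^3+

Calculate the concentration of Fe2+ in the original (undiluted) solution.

1.08 mol/L

n(Ce4+) = 0.0383 × 0.141 = 5.40 × 10^-3 mol
n(Fe2+) in the aliquot = 5.40 × 10^-3 mol (1:1 ratio)
[Fe2+]_dilute = 5.40 × 10^-3 / 0.0500 = 0.108 mol/L
Dilution factor = 100.0 / 10.0 = 10.00
[Fe2+]_stock = 0.108 × 10.00 = 1.08 mol/L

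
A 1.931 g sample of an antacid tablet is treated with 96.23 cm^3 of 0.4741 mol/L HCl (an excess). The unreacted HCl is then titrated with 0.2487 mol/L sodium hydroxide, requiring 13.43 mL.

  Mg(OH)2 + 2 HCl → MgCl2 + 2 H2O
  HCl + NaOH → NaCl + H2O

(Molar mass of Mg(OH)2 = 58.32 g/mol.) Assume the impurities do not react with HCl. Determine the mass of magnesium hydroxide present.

n(HCl) added = 0.09623 × 0.4741 = 0.04562 mol
n(NaOH) used in back-titration = 0.01343 × 0.2487 = 3.340 × 10^-3 mol
n(HCl) left over = 3.340 × 10^-3 mol (1:1 ratio)
n(HCl) consumed by analyte = 0.04562 − 3.340 × 10^-3 = 0.04228 mol
From the 1:2 ratio, n(Mg(OH)2) = 1/2 × 0.04228 = 0.02114 mol
mass of Mg(OH)2 = 0.02114 × 58.32 = 1.233 g

1.233 g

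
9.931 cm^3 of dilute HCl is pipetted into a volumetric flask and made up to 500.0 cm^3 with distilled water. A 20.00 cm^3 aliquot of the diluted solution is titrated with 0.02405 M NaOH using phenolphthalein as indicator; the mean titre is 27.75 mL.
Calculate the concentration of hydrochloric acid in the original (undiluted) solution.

HCl + NaOH → NaCl + H2O
n(NaOH) = 0.02775 × 0.02405 = 6.674 × 10^-4 mol
n(HCl) in the aliquot = 6.674 × 10^-4 mol (1:1 ratio)
[HCl]_dilute = 6.674 × 10^-4 / 0.02000 = 0.03337 mol/L
Dilution factor = 500.0 / 9.931 = 50.35
[HCl]_stock = 0.03337 × 50.35 = 1.680 mol/L

1.680 M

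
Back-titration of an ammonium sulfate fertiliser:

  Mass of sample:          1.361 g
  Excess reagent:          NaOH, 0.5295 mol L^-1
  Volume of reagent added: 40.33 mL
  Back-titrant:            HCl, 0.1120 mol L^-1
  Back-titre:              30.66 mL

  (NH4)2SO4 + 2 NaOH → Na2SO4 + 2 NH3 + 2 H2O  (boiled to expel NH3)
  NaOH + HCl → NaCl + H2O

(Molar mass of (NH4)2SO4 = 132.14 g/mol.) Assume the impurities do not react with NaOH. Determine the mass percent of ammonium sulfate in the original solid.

n(NaOH) added = 0.04033 × 0.5295 = 0.02135 mol
n(HCl) used in back-titration = 0.03066 × 0.1120 = 3.434 × 10^-3 mol
n(NaOH) left over = 3.434 × 10^-3 mol (1:1 ratio)
n(NaOH) consumed by analyte = 0.02135 − 3.434 × 10^-3 = 0.01792 mol
From the 1:2 ratio, n((NH4)2SO4) = 1/2 × 0.01792 = 8.960 × 10^-3 mol
mass of (NH4)2SO4 = 8.960 × 10^-3 × 132.14 = 1.184 g
% (NH4)2SO4 = 1.184 / 1.361 × 100 = 87.00 %

87.00 %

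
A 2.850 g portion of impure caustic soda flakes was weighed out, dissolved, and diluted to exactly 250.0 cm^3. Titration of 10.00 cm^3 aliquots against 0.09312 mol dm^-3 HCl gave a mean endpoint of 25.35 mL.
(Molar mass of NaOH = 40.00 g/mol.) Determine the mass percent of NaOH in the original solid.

82.83 %

NaOH + HCl → NaCl + H2O
n(HCl) per titration = 0.02535 × 0.09312 = 2.361 × 10^-3 mol
n(NaOH) in each aliquot = 2.361 × 10^-3 mol (1:1 ratio)
n(NaOH) in the whole flask = 2.361 × 10^-3 × 250.0/10.00 = 0.05901 mol
mass of NaOH = 0.05901 × 40.00 = 2.361 g
% NaOH = 2.361 / 2.850 × 100 = 82.83 %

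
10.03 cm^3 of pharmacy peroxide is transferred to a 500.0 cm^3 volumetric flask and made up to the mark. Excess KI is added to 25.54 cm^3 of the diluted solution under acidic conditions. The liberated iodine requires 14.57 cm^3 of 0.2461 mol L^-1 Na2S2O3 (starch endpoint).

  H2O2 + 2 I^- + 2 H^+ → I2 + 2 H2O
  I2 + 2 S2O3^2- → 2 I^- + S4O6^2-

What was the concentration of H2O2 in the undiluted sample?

n(S2O3^2-) = 0.01457 × 0.2461 = 3.586 × 10^-3 mol
n(I2) = n(S2O3^2-)/2 = 1.793 × 10^-3 mol
n(H2O2) in the aliquot = 1.793 × 10^-3 mol (1:1 ratio)
[H2O2]_dilute = 1.793 × 10^-3 / 0.02554 = 0.07020 mol/L
[H2O2]_original = 0.07020 × 500.0/10.03 = 3.499 mol/L

3.499 mol/L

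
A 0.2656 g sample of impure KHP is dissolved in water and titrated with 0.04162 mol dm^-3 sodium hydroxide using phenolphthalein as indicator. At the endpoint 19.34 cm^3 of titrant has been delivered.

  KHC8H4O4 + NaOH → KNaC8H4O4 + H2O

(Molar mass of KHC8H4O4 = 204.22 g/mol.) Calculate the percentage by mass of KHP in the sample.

n(NaOH) = 0.01934 L × 0.04162 mol/L = 8.049 × 10^-4 mol
n(KHC8H4O4) = 8.049 × 10^-4 mol (1:1 ratio)
mass of KHC8H4O4 = 8.049 × 10^-4 × 204.22 g/mol = 0.1644 g
% KHC8H4O4 = 0.1644 / 0.2656 × 100 = 61.89 %

61.89 %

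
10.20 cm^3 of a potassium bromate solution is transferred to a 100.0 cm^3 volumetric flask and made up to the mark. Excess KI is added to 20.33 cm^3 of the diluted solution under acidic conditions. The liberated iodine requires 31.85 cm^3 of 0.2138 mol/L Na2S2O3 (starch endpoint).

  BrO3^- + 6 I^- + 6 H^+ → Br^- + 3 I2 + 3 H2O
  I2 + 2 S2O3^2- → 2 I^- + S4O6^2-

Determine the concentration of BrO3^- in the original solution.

n(S2O3^2-) = 0.03185 × 0.2138 = 6.810 × 10^-3 mol
n(I2) = n(S2O3^2-)/2 = 3.405 × 10^-3 mol
From the 1:3 ratio, n(BrO3^-) in the aliquot = 1/3 × 3.405 × 10^-3 = 1.135 × 10^-3 mol
[BrO3^-]_dilute = 1.135 × 10^-3 / 0.02033 = 0.05582 mol/L
[BrO3^-]_original = 0.05582 × 100.0/10.20 = 0.5473 mol/L

0.5473 mol/L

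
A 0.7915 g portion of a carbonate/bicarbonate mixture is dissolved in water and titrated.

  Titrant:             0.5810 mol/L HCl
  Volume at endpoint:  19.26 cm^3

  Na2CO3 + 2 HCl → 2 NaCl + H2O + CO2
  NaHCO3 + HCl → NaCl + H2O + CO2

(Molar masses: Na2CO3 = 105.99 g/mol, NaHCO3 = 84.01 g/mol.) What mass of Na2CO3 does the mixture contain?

0.2539 g

n(HCl) = 0.01926 × 0.5810 = 0.01119 mol
Let x = n(Na2CO3), y = n(NaHCO3).
Titrant: 2x + 1y = 0.01119;  mass: 105.99x + 84.01y = 0.7915
Solving, x = 2.395 × 10^-3 mol, y = 6.400 × 10^-3 mol
mass of Na2CO3 = 2.395 × 10^-3 × 105.99 = 0.2539 g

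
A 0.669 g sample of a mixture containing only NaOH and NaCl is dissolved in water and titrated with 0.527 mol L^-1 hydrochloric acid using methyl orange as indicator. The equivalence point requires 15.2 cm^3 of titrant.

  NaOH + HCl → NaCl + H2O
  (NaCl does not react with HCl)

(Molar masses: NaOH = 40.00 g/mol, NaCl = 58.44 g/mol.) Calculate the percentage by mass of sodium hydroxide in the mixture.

n(HCl) = 0.0152 × 0.527 = 8.01 × 10^-3 mol
Let x = n(NaOH), y = n(NaCl).
Titrant: 1x = 8.01 × 10^-3;  mass: 40.00x + 58.44y = 0.669
Solving, x = 8.01 × 10^-3 mol, y = 5.96 × 10^-3 mol
mass of NaOH = 8.01 × 10^-3 × 40.00 = 0.320 g
% NaOH = 0.320 / 0.669 × 100 = 47.9 %

47.9 %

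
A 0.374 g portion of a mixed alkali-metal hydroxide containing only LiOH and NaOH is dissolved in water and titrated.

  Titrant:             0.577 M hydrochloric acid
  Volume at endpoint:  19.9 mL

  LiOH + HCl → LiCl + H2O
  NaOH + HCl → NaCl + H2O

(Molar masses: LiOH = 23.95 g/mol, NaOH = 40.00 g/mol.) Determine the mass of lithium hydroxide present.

n(HCl) = 0.0199 × 0.577 = 0.0115 mol
Let x = n(LiOH), y = n(NaOH).
Titrant: 1x + 1y = 0.0115;  mass: 23.95x + 40.00y = 0.374
Solving, x = 5.31 × 10^-3 mol, y = 6.17 × 10^-3 mol
mass of LiOH = 5.31 × 10^-3 × 23.95 = 0.127 g

0.127 g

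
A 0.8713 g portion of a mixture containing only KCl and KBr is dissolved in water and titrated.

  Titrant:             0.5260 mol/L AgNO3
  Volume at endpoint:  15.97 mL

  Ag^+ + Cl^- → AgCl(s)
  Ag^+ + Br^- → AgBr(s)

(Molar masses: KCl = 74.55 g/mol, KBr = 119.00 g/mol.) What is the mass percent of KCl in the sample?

n(AgNO3) = 0.01597 × 0.5260 = 8.400 × 10^-3 mol
Let x = n(KCl), y = n(KBr).
Titrant: 1x + 1y = 8.400 × 10^-3;  mass: 74.55x + 119.00y = 0.8713
Solving, x = 2.887 × 10^-3 mol, y = 5.513 × 10^-3 mol
mass of KCl = 2.887 × 10^-3 × 74.55 = 0.2152 g
% KCl = 0.2152 / 0.8713 × 100 = 24.70 %

24.70 %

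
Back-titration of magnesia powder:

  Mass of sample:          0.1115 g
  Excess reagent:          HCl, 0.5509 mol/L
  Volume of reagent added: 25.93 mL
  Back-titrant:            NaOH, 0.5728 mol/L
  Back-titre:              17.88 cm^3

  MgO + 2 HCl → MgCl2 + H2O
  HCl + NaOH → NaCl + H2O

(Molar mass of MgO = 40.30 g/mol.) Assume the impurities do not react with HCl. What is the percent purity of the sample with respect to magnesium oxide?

n(HCl) added = 0.02593 × 0.5509 = 0.01428 mol
n(NaOH) used in back-titration = 0.01788 × 0.5728 = 0.01024 mol
n(HCl) left over = 0.01024 mol (1:1 ratio)
n(HCl) consumed by analyte = 0.01428 − 0.01024 = 4.043 × 10^-3 mol
From the 1:2 ratio, n(MgO) = 1/2 × 4.043 × 10^-3 = 2.022 × 10^-3 mol
mass of MgO = 2.022 × 10^-3 × 40.30 = 0.08147 g
% MgO = 0.08147 / 0.1115 × 100 = 73.07 %

73.07 %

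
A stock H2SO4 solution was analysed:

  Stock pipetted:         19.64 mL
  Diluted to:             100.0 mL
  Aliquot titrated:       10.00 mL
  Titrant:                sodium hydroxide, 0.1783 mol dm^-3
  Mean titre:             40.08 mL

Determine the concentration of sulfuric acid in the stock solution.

1.819 mol/L

H2SO4 + 2 NaOH → Na2SO4 + 2 H2O
n(NaOH) = 0.04008 × 0.1783 = 7.146 × 10^-3 mol
From the 1:2 ratio, n(H2SO4) in the aliquot = 1/2 × 7.146 × 10^-3 = 3.573 × 10^-3 mol
[H2SO4]_dilute = 3.573 × 10^-3 / 0.01000 = 0.3573 mol/L
Dilution factor = 100.0 / 19.64 = 5.092
[H2SO4]_stock = 0.3573 × 5.092 = 1.819 mol/L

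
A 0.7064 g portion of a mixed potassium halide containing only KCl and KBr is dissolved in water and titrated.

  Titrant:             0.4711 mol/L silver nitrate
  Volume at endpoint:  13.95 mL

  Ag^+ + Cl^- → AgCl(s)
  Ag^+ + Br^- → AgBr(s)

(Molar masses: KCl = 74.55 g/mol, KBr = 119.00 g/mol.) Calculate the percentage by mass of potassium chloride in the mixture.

n(AgNO3) = 0.01395 × 0.4711 = 6.572 × 10^-3 mol
Let x = n(KCl), y = n(KBr).
Titrant: 1x + 1y = 6.572 × 10^-3;  mass: 74.55x + 119.00y = 0.7064
Solving, x = 1.702 × 10^-3 mol, y = 4.870 × 10^-3 mol
mass of KCl = 1.702 × 10^-3 × 74.55 = 0.1269 g
% KCl = 0.1269 / 0.7064 × 100 = 17.96 %

17.96 %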